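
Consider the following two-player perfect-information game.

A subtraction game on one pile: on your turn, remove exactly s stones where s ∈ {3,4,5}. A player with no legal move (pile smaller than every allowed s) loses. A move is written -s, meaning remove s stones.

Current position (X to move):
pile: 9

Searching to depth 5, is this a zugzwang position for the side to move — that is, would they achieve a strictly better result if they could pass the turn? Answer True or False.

zugzwang(9, X) = True

ply 1, X at 9 | -3=-1→6*; -4=-1→5; -5=-1→4
ply 2, O at 6 | -3=-1→3; -4=+1→2*; -5=+1→1
ply 3: 2 is terminal -1 (X); from 9 depth 5
if X skipped the turn, O would face:
~ ply 1, O at 9 | -3=-1→6*; -4=-1→5; -5=-1→4
~ ply 2, X at 6 | -3=-1→3; -4=+1→2*; -5=+1→1
~ ply 3: 2 is terminal -1 (O); from 9 depth 5
compare (X): move=-1 vs pass=+1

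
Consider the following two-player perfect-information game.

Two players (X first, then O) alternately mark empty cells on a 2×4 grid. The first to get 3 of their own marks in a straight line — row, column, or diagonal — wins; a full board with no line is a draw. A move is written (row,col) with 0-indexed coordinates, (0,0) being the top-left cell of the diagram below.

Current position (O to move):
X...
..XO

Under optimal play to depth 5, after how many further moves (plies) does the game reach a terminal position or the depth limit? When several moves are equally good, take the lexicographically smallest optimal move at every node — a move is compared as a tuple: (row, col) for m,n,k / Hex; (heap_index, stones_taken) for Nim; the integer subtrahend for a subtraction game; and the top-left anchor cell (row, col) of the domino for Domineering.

PV length from [X.../..XO]: 5 plies

[X.../..XO] O move#1: (0,1):+0/XO../..XO*, (0,2):+0/X.O./..XO, (0,3):+0/X..O/..XO, (1,0):+0/X.../O.XO, (1,1):+0/X.../.OXO
[XO../..XO] X move#2: (0,2):+0/XOX./..XO*, (0,3):+0/XO.X/..XO, (1,0):+0/XO../X.XO, (1,1):+0/XO../.XXO
[XOX./..XO] O move#3: (0,3):+0/XOXO/..XO*, (1,0):+0/XOX./O.XO, (1,1):+0/XOX./.OXO
[XOXO/..XO] X move#4: (1,0):+0/XOXO/X.XO*, (1,1):+0/XOXO/.XXO
[XOXO/X.XO] O move#5: (1,1):+0/XOXO/XOXO*
[XOXO/XOXO] end (terminal +0, X#6); searched X.../..XO to 5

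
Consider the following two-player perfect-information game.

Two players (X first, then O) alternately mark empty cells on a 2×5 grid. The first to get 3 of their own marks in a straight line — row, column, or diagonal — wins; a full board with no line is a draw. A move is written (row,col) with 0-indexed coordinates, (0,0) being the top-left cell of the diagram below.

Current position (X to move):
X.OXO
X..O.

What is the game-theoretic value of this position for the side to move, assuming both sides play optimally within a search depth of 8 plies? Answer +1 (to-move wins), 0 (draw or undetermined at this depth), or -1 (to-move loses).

[X.OXO/X..O.] X move#1: (0,1):-1/XXOXO/X..O., (1,1):+0/X.OXO/XX.O.*, (1,2):+0/X.OXO/X.XO., (1,4):+0/X.OXO/X..OX
[X.OXO/XX.O.] O move#2: (0,1):-1/XOOXO/XX.O., (1,2):+0/X.OXO/XXOO.*, (1,4):-1/X.OXO/XX.OO
[X.OXO/XXOO.] X move#3: (0,1):-1/XXOXO/XXOO., (1,4):+0/X.OXO/XXOOX*
[X.OXO/XXOOX] O move#4: (0,1):+0/XOOXO/XXOOX*
[XOOXO/XXOOX] end (terminal +0, X#5); searched X.OXO/X..O. to 8

value(X.OXO/X..O., X) = 0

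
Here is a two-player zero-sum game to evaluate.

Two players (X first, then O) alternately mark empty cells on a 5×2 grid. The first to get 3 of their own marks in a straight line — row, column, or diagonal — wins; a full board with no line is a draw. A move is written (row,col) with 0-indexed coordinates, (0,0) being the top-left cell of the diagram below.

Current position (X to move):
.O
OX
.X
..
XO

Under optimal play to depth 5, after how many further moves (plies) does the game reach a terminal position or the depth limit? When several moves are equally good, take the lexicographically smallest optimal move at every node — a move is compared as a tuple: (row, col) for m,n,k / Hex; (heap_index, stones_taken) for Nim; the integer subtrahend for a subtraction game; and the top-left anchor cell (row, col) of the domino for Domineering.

[.O/OX/.X/../XO] X move#1: (0,0):+0/XO/OX/.X/../XO, (2,0):+1/.O/OX/XX/../XO*, (3,0):+1/.O/OX/.X/X./XO, (3,1):+1/.O/OX/.X/.X/XO
[.O/OX/XX/../XO] O move#2: (0,0):-1/OO/OX/XX/../XO*, (3,0):-1/.O/OX/XX/O./XO, (3,1):-1/.O/OX/XX/.O/XO
[OO/OX/XX/../XO] X move#3: (3,0):+1/OO/OX/XX/X./XO*, (3,1):+1/OO/OX/XX/.X/XO
[OO/OX/XX/X./XO] end (terminal -1, O#4); searched .O/OX/.X/../XO to 5

PV length from [.O/OX/.X/../XO]: 3 plies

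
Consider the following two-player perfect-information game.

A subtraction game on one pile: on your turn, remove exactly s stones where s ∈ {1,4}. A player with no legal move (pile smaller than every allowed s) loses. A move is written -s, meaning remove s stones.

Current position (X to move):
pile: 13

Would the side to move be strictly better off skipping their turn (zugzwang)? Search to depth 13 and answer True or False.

zugzwang(13, X) = False

ply 1, X at 13 | -1=+1→12*; -4=-1→9
ply 2, O at 12 | -1=-1→11*; -4=-1→8
ply 3, X at 11 | -1=+1→10*; -4=+1→7
ply 4, O at 10 | -1=-1→9*; -4=-1→6
ply 5, X at 9 | -1=-1→8; -4=+1→5*
ply 6, O at 5 | -1=-1→4*; -4=-1→1
ply 7, X at 4 | -1=-1→3; -4=+1→0*
ply 8: 0 is terminal -1 (O); from 13 depth 13
if X skipped the turn, O would face:
~ ply 1, O at 13 | -1=+1→12*; -4=-1→9
~ ply 2, X at 12 | -1=-1→11*; -4=-1→8
~ ply 3, O at 11 | -1=+1→10*; -4=+1→7
~ ply 4, X at 10 | -1=-1→9*; -4=-1→6
~ ply 5, O at 9 | -1=-1→8; -4=+1→5*
~ ply 6, X at 5 | -1=-1→4*; -4=-1→1
~ ply 7, O at 4 | -1=-1→3; -4=+1→0*
~ ply 8: 0 is terminal -1 (X); from 13 depth 13
compare (X): move=+1 vs pass=-1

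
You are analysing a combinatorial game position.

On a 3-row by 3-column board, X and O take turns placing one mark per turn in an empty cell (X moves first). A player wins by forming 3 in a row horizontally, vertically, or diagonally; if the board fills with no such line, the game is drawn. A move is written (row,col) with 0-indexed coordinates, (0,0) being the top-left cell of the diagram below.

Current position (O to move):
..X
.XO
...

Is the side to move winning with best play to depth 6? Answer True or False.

[..X/.XO/...] O move#1: (0,0):-1/O.X/.XO/...*, (0,1):-1/.OX/.XO/..., (1,0):-1/..X/OXO/..., (2,0):-1/..X/.XO/O.., (2,1):-1/..X/.XO/.O., (2,2):-1/..X/.XO/..O
[O.X/.XO/...] X move#2: (0,1):+1/OXX/.XO/...*, (1,0):+0/O.X/XXO/..., (2,0):+1/O.X/.XO/X.., (2,1):+1/O.X/.XO/.X., (2,2):+0/O.X/.XO/..X
[OXX/.XO/...] O move#3: (1,0):-1/OXX/OXO/...*, (2,0):-1/OXX/.XO/O.., (2,1):-1/OXX/.XO/.O., (2,2):-1/OXX/.XO/..O
[OXX/OXO/...] X move#4: (2,0):+1/OXX/OXO/X..*, (2,1):+1/OXX/OXO/.X., (2,2):-1/OXX/OXO/..X
[OXX/OXO/X..] end (terminal -1, O#5); searched ..X/.XO/... to 6

O winning at [..X/.XO/...]: False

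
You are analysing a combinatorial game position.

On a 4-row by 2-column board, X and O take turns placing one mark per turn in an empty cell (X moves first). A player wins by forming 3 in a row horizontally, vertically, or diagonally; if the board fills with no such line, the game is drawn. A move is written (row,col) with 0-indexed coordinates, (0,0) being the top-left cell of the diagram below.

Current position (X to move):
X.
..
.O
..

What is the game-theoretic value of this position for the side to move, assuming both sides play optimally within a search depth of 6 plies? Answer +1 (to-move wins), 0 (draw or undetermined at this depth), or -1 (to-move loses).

p1 X@[X./../.O/..]: (0,1)[XX/../.O/..]+0* (1,0)[X./X./.O/..]+0 (1,1)[X./.X/.O/..]+0 (2,0)[X./../XO/..]+0 (3,0)[X./../.O/X.]-1 (3,1)[X./../.O/.X]+0
p2 O@[XX/../.O/..]: (1,0)[XX/O./.O/..]+0* (1,1)[XX/.O/.O/..]+0 (2,0)[XX/../OO/..]+0 (3,0)[XX/../.O/O.]+0 (3,1)[XX/../.O/.O]+0
p3 X@[XX/O./.O/..]: (1,1)[XX/OX/.O/..]+0* (2,0)[XX/O./XO/..]+0 (3,0)[XX/O./.O/X.]+0 (3,1)[XX/O./.O/.X]+0
p4 O@[XX/OX/.O/..]: (2,0)[XX/OX/OO/..]+0* (3,0)[XX/OX/.O/O.]+0 (3,1)[XX/OX/.O/.O]+0
p5 X@[XX/OX/OO/..]: (3,0)[XX/OX/OO/X.]+0* (3,1)[XX/OX/OO/.X]-1
p6 O@[XX/OX/OO/X.]: (3,1)[XX/OX/OO/XO]+0*
p7 X@[XX/OX/OO/XO] terminal +0; root [X./../.O/..] d6

value(X./../.O/.., X) = 0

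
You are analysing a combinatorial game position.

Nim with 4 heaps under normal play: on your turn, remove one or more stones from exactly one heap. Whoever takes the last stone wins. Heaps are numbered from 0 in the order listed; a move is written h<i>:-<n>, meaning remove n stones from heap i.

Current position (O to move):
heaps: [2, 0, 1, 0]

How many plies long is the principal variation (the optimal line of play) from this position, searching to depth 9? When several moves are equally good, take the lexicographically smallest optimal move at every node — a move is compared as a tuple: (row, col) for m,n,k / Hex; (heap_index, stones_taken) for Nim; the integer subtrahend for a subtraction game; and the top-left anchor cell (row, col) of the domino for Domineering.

[(2,0,1,0)] O move#1: h0:-1:+1/(1,0,1,0)*, h0:-2:-1/(0,0,1,0), h2:-1:-1/(2,0,0,0)
[(1,0,1,0)] X move#2: h0:-1:-1/(0,0,1,0)*, h2:-1:-1/(1,0,0,0)
[(0,0,1,0)] O move#3: h2:-1:+1/(0,0,0,0)*
[(0,0,0,0)] end (terminal -1, X#4); searched (2,0,1,0) to 9

PV length from [(2,0,1,0)]: 3 plies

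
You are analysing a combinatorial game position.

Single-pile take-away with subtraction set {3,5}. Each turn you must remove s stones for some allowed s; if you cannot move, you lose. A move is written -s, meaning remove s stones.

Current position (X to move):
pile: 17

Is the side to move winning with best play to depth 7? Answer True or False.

X winning at [17]: False

[17] X move#1: -3:-1/14*, -5:-1/12
[14] O move#2: -3:-1/11, -5:+1/9*
[9] X move#3: -3:-1/6*, -5:-1/4
[6] O move#4: -3:-1/3, -5:+1/1*
[1] end (terminal -1, X#5); searched 17 to 7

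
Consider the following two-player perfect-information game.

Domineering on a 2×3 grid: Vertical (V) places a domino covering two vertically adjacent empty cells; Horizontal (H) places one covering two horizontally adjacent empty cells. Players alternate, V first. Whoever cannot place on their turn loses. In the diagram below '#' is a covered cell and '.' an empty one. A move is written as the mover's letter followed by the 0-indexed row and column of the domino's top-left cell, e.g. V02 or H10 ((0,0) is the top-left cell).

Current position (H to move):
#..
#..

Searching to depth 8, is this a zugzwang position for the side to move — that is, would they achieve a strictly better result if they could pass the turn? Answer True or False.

ply 1, H at #../#.. | H01=+1→###/#..*; H11=+1→#../###
ply 2: ###/#.. is terminal -1 (V); from #../#.. depth 8
if H skipped the turn, V would face:
~ ply 1, V at #../#.. | V01=+1→##./##.*; V02=+1→#.#/#.#
~ ply 2: ##./##. is terminal -1 (H); from #../#.. depth 8
compare (H): move=+1 vs pass=-1

zugzwang(#../#.., H) = False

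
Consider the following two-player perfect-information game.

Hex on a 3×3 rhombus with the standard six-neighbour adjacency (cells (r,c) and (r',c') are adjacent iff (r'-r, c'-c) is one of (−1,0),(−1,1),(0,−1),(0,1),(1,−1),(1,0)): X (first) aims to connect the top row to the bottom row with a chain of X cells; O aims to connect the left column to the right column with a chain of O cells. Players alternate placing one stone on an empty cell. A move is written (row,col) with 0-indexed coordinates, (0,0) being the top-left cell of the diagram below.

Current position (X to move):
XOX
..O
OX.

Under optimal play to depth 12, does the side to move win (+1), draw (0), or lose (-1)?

value(XOX/..O/OX., X) = +1

ply 1, X at XOX/..O/OX. | (1,0)=-1→XOX/X.O/OX.; (1,1)=+1→XOX/.XO/OX.*; (2,2)=-1→XOX/..O/OXX
ply 2: XOX/.XO/OX. is terminal -1 (O); from XOX/..O/OX. depth 12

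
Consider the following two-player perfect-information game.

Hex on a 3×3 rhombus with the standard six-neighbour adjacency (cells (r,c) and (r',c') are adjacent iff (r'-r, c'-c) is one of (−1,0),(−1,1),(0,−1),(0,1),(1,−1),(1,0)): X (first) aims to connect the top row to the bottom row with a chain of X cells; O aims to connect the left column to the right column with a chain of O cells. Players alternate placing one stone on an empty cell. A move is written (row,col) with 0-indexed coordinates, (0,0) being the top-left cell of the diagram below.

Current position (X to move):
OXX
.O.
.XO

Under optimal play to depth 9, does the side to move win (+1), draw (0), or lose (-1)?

[OXX/.O./.XO] X move#1: (1,0):+1/OXX/XO./.XO*, (1,2):+1/OXX/.OX/.XO, (2,0):+1/OXX/.O./XXO
[OXX/XO./.XO] O move#2: (1,2):-1/OXX/XOO/.XO*, (2,0):-1/OXX/XO./OXO
[OXX/XOO/.XO] X move#3: (2,0):+1/OXX/XOO/XXO*
[OXX/XOO/XXO] end (terminal -1, O#4); searched OXX/.O./.XO to 9

value(OXX/.O./.XO, X) = +1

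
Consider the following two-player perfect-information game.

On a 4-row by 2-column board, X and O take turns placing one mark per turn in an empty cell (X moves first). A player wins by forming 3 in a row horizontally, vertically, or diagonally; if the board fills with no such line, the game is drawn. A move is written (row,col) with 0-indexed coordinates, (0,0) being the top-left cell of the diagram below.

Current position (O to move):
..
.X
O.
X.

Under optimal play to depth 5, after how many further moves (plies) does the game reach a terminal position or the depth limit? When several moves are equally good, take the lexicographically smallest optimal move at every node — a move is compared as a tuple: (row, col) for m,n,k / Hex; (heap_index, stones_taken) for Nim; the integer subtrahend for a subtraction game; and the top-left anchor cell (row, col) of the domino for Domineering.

[../.X/O./X.] O move#1: (0,0):+0/O./.X/O./X.*, (0,1):+0/.O/.X/O./X., (1,0):+0/../OX/O./X., (2,1):+0/../.X/OO/X., (3,1):+0/../.X/O./XO
[O./.X/O./X.] X move#2: (0,1):-1/OX/.X/O./X., (1,0):+0/O./XX/O./X.*, (2,1):-1/O./.X/OX/X., (3,1):-1/O./.X/O./XX
[O./XX/O./X.] O move#3: (0,1):+0/OO/XX/O./X.*, (2,1):+0/O./XX/OO/X., (3,1):+0/O./XX/O./XO
[OO/XX/O./X.] X move#4: (2,1):+0/OO/XX/OX/X.*, (3,1):+0/OO/XX/O./XX
[OO/XX/OX/X.] O move#5: (3,1):+0/OO/XX/OX/XO*
[OO/XX/OX/XO] end (terminal +0, X#6); searched ../.X/O./X. to 5

PV length from [../.X/O./X.]: 5 plies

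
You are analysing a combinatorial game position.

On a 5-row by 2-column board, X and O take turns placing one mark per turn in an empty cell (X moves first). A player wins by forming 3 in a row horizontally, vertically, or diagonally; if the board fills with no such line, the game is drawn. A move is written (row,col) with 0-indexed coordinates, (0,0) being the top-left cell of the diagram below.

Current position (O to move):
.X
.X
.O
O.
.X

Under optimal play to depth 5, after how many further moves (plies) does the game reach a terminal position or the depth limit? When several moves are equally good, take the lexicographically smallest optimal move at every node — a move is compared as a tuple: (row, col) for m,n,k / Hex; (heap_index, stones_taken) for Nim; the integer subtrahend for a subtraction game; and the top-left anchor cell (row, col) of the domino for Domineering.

[.X/.X/.O/O./.X] O move#1: (0,0):+0/OX/.X/.O/O./.X, (1,0):+0/.X/OX/.O/O./.X, (2,0):+1/.X/.X/OO/O./.X*, (3,1):+0/.X/.X/.O/OO/.X, (4,0):+0/.X/.X/.O/O./OX
[.X/.X/OO/O./.X] X move#2: (0,0):-1/XX/.X/OO/O./.X*, (1,0):-1/.X/XX/OO/O./.X, (3,1):-1/.X/.X/OO/OX/.X, (4,0):-1/.X/.X/OO/O./XX
[XX/.X/OO/O./.X] O move#3: (1,0):+1/XX/OX/OO/O./.X*, (3,1):+1/XX/.X/OO/OO/.X, (4,0):+1/XX/.X/OO/O./OX
[XX/OX/OO/O./.X] end (terminal -1, X#4); searched .X/.X/.O/O./.X to 5

PV length from [.X/.X/.O/O./.X]: 3 plies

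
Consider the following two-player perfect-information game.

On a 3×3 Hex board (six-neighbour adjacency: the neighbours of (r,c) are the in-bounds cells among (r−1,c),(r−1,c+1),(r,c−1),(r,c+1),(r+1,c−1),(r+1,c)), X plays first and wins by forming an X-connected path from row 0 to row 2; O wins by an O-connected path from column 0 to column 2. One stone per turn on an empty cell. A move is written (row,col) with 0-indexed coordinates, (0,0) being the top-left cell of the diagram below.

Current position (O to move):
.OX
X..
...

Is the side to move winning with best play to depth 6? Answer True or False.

ply 1, O at .OX/X../... | (0,0)=-1→OOX/X../...*; (1,1)=-1→.OX/XO./...; (1,2)=-1→.OX/X.O/...; (2,0)=-1→.OX/X../O..; (2,1)=-1→.OX/X../.O.; (2,2)=-1→.OX/X../..O
ply 2, X at OOX/X../... | (1,1)=+1→OOX/XX./...*; (1,2)=+1→OOX/X.X/...; (2,0)=+1→OOX/X../X..; (2,1)=+1→OOX/X../.X.; (2,2)=+1→OOX/X../..X
ply 3, O at OOX/XX./... | (1,2)=-1→OOX/XXO/...*; (2,0)=-1→OOX/XX./O..; (2,1)=-1→OOX/XX./.O.; (2,2)=-1→OOX/XX./..O
ply 4, X at OOX/XXO/... | (2,0)=+1→OOX/XXO/X..*; (2,1)=+1→OOX/XXO/.X.; (2,2)=+1→OOX/XXO/..X
ply 5: OOX/XXO/X.. is terminal -1 (O); from .OX/X../... depth 6

O winning at [.OX/X../...]: False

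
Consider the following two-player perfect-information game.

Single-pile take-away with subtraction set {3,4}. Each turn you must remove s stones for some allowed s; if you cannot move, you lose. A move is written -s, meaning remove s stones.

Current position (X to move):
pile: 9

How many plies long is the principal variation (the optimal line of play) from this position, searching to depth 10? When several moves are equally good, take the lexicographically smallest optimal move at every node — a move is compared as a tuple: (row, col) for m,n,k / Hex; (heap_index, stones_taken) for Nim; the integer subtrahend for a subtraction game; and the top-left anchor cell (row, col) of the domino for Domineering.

p1 X@[9]: -3[6]-1* -4[5]-1
p2 O@[6]: -3[3]-1 -4[2]+1*
p3 X@[2] terminal -1; root [9] d10

PV length from [9]: 2 plies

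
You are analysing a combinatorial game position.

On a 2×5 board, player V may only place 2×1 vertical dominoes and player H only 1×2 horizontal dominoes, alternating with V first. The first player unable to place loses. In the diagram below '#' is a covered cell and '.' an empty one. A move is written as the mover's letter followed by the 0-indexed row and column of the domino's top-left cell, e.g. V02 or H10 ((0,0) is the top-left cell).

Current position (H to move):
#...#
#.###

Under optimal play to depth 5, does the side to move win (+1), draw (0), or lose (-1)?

[#...#/#.###] H move#1: H01:+1/###.#/#.###*, H02:-1/#.###/#.###
[###.#/#.###] end (terminal -1, V#2); searched #...#/#.### to 5

value(#...#/#.###, H) = +1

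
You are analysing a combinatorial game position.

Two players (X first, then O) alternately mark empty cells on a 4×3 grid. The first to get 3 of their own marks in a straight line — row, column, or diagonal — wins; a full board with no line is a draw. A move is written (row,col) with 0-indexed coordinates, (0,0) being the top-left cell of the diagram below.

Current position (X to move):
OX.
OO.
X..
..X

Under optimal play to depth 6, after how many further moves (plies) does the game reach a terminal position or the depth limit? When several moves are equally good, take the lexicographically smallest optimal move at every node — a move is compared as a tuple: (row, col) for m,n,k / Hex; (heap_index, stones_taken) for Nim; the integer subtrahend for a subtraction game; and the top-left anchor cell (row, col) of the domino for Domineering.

PV length from [OX./OO./X../..X]: 2 plies

p1 X@[OX./OO./X../..X]: (0,2)[OXX/OO./X../..X]-1* (1,2)[OX./OOX/X../..X]-1 (2,1)[OX./OO./XX./..X]-1 (2,2)[OX./OO./X.X/..X]-1 (3,0)[OX./OO./X../X.X]-1 (3,1)[OX./OO./X../.XX]-1
p2 O@[OXX/OO./X../..X]: (1,2)[OXX/OOO/X../..X]+1* (2,1)[OXX/OO./XO./..X]+1 (2,2)[OXX/OO./X.O/..X]+1 (3,0)[OXX/OO./X../O.X]+1 (3,1)[OXX/OO./X../.OX]+1
p3 X@[OXX/OOO/X../..X] terminal -1; root [OX./OO./X../..X] d6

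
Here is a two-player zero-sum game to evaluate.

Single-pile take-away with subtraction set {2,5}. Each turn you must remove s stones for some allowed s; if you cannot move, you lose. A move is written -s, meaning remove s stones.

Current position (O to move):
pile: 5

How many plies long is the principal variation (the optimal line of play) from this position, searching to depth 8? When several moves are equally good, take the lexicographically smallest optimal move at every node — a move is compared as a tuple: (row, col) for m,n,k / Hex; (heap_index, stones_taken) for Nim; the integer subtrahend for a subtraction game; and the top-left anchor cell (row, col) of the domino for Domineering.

PV length from [5]: 1 ply

ply 1, O at 5 | -2=-1→3; -5=+1→0*
ply 2: 0 is terminal -1 (X); from 5 depth 8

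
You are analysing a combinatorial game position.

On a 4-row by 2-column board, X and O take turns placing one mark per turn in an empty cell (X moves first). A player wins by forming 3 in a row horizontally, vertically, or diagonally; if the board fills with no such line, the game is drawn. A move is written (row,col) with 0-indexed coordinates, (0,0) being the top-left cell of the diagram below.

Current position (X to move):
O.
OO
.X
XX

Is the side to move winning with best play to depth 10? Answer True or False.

p1 X@[O./OO/.X/XX]: (0,1)[OX/OO/.X/XX]-1 (2,0)[O./OO/XX/XX]+0*
p2 O@[O./OO/XX/XX]: (0,1)[OO/OO/XX/XX]+0*
p3 X@[OO/OO/XX/XX] terminal +0; root [O./OO/.X/XX] d10

X winning at [O./OO/.X/XX]: False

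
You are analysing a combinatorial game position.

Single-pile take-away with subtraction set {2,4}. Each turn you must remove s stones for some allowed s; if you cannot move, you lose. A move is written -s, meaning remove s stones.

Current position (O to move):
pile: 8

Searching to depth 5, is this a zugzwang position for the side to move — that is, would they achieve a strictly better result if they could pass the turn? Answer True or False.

ply 1, O at 8 | -2=+1→6*; -4=-1→4
ply 2, X at 6 | -2=-1→4*; -4=-1→2
ply 3, O at 4 | -2=-1→2; -4=+1→0*
ply 4: 0 is terminal -1 (X); from 8 depth 5
pass branch (X moves first from the same position):
  | ply 1, X at 8 | -2=+1→6*; -4=-1→4
  | ply 2, O at 6 | -2=-1→4*; -4=-1→2
  | ply 3, X at 4 | -2=-1→2; -4=+1→0*
  | ply 4: 0 is terminal -1 (O); from 8 depth 5
O moving scores +1; O passing scores -1

zugzwang(8, O) = False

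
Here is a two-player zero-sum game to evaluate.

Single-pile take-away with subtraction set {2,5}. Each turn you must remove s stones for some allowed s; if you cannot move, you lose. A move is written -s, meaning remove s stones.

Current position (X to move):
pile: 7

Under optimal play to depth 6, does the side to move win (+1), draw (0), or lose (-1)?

value(7, X) = -1

p1 X@[7]: -2[5]-1* -5[2]-1
p2 O@[5]: -2[3]-1 -5[0]+1*
p3 X@[0] terminal -1; root [7] d6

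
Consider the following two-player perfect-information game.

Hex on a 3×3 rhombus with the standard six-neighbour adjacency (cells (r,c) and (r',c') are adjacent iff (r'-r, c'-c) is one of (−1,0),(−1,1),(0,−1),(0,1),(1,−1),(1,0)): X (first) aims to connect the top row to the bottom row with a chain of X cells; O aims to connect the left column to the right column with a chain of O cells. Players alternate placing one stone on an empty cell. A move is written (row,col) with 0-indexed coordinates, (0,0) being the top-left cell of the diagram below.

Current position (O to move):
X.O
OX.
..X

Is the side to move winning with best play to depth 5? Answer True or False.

O winning at [X.O/OX./..X]: True

ply 1, O at X.O/OX./..X | (0,1)=+1→XOO/OX./..X*; (1,2)=-1→X.O/OXO/..X; (2,0)=-1→X.O/OX./O.X; (2,1)=-1→X.O/OX./.OX
ply 2: XOO/OX./..X is terminal -1 (X); from X.O/OX./..X depth 5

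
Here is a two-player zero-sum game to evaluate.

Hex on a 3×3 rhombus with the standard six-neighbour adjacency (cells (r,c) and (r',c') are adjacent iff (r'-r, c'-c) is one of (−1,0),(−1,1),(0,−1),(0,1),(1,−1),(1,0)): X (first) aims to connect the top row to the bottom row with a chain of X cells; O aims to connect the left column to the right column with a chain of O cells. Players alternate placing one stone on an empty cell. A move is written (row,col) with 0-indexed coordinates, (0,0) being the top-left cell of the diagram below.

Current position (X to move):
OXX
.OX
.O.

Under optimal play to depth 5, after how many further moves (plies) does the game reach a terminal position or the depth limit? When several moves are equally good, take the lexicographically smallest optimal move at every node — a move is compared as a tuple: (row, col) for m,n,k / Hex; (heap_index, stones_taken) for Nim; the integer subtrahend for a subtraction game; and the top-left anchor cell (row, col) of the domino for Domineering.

ply 1, X at OXX/.OX/.O. | (1,0)=+1→OXX/XOX/.O.*; (2,0)=+1→OXX/.OX/XO.; (2,2)=+1→OXX/.OX/.OX
ply 2, O at OXX/XOX/.O. | (2,0)=-1→OXX/XOX/OO.*; (2,2)=-1→OXX/XOX/.OO
ply 3, X at OXX/XOX/OO. | (2,2)=+1→OXX/XOX/OOX*
ply 4: OXX/XOX/OOX is terminal -1 (O); from OXX/.OX/.O. depth 5

PV length from [OXX/.OX/.O.]: 3 plies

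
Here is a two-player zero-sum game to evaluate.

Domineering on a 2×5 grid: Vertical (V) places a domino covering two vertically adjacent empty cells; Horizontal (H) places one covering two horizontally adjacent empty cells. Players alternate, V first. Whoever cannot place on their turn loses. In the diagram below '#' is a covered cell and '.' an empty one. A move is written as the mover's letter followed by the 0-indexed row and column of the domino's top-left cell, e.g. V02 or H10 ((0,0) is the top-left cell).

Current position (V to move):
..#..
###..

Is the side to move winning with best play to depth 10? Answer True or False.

V winning at [..#../###..]: True

[..#../###..] V move#1: V03:+1/..##./####.*, V04:+1/..#.#/###.#
[..##./####.] H move#2: H00:-1/####./####.*
[####./####.] V move#3: V04:+1/#####/#####*
[#####/#####] end (terminal -1, H#4); searched ..#../###.. to 10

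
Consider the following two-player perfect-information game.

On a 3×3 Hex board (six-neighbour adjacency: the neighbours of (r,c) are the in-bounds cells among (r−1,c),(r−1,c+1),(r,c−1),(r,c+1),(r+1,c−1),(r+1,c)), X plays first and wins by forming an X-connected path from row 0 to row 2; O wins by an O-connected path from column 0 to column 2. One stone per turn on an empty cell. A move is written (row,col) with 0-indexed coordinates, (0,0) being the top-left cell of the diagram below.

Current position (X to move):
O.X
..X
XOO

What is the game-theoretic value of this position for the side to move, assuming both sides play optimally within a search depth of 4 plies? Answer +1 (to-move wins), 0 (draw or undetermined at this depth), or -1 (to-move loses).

ply 1, X at O.X/..X/XOO | (0,1)=+1→OXX/..X/XOO*; (1,0)=+1→O.X/X.X/XOO; (1,1)=+1→O.X/.XX/XOO
ply 2, O at OXX/..X/XOO | (1,0)=-1→OXX/O.X/XOO*; (1,1)=-1→OXX/.OX/XOO
ply 3, X at OXX/O.X/XOO | (1,1)=+1→OXX/OXX/XOO*
ply 4: OXX/OXX/XOO is terminal -1 (O); from O.X/..X/XOO depth 4

value(O.X/..X/XOO, X) = +1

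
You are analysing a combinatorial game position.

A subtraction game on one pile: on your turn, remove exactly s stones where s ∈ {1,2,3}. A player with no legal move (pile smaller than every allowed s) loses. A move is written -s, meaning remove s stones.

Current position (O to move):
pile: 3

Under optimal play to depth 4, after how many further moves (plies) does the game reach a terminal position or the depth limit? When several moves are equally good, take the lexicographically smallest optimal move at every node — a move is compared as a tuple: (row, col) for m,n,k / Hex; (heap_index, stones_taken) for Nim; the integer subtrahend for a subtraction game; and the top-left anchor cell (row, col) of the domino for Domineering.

PV length from [3]: 1 ply

p1 O@[3]: -1[2]-1 -2[1]-1 -3[0]+1*
p2 X@[0] terminal -1; root [3] d4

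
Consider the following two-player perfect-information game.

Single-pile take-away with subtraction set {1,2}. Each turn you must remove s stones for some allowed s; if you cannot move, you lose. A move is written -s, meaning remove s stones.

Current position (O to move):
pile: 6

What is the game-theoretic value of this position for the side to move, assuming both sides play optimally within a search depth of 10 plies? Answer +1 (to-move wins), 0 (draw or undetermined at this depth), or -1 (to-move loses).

value(6, O) = -1

[6] O move#1: -1:-1/5*, -2:-1/4
[5] X move#2: -1:-1/4, -2:+1/3*
[3] O move#3: -1:-1/2*, -2:-1/1
[2] X move#4: -1:-1/1, -2:+1/0*
[0] end (terminal -1, O#5); searched 6 to 10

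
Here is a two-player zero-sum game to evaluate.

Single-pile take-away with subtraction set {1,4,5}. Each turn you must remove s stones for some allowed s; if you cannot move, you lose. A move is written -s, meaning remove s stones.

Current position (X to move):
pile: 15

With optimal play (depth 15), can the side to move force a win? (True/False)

ply 1, X at 15 | -1=-1→14; -4=-1→11; -5=+1→10*
ply 2, O at 10 | -1=-1→9*; -4=-1→6; -5=-1→5
ply 3, X at 9 | -1=+1→8*; -4=-1→5; -5=-1→4
ply 4, O at 8 | -1=-1→7*; -4=-1→4; -5=-1→3
ply 5, X at 7 | -1=-1→6; -4=-1→3; -5=+1→2*
ply 6, O at 2 | -1=-1→1*
ply 7, X at 1 | -1=+1→0*
ply 8: 0 is terminal -1 (O); from 15 depth 15

X winning at [15]: True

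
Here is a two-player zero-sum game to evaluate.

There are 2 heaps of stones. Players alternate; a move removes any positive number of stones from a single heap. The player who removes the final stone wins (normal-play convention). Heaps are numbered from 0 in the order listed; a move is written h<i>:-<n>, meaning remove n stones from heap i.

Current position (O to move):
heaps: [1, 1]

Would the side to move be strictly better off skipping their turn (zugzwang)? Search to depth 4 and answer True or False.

zugzwang((1,1), O) = True

[(1,1)] O move#1: h0:-1:-1/(0,1)*, h1:-1:-1/(1,0)
[(0,1)] X move#2: h1:-1:+1/(0,0)*
[(0,0)] end (terminal -1, O#3); searched (1,1) to 4
pass branch (X moves first from the same position):
  | [(1,1)] X move#1: h0:-1:-1/(0,1)*, h1:-1:-1/(1,0)
  | [(0,1)] O move#2: h1:-1:+1/(0,0)*
  | [(0,0)] end (terminal -1, X#3); searched (1,1) to 4
O moving scores -1; O passing scores +1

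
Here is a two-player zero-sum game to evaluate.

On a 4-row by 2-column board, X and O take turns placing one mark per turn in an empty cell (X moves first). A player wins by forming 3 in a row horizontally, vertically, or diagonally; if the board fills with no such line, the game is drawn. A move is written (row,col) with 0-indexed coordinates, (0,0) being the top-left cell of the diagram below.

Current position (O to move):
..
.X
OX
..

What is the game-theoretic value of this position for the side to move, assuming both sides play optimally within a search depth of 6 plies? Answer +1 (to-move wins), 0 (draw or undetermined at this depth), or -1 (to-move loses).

value(../.X/OX/.., O) = -1

[../.X/OX/..] O move#1: (0,0):-1/O./.X/OX/..*, (0,1):-1/.O/.X/OX/.., (1,0):-1/../OX/OX/.., (3,0):-1/../.X/OX/O., (3,1):-1/../.X/OX/.O
[O./.X/OX/..] X move#2: (0,1):+1/OX/.X/OX/..*, (1,0):+1/O./XX/OX/.., (3,0):-1/O./.X/OX/X., (3,1):+1/O./.X/OX/.X
[OX/.X/OX/..] end (terminal -1, O#3); searched ../.X/OX/.. to 6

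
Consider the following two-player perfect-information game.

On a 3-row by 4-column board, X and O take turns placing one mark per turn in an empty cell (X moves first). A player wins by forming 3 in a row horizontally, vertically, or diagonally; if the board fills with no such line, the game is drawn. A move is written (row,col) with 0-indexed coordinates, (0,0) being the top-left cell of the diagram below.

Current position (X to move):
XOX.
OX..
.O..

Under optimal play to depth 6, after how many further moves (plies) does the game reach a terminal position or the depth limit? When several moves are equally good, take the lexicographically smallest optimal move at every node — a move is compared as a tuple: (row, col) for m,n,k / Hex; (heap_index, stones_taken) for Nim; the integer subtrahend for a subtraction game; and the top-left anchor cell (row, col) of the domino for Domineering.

p1 X@[XOX./OX../.O..]: (0,3)[XOXX/OX../.O..]+1* (1,2)[XOX./OXX./.O..]+1 (1,3)[XOX./OX.X/.O..]+1 (2,0)[XOX./OX../XO..]+1 (2,2)[XOX./OX../.OX.]+1 (2,3)[XOX./OX../.O.X]+1
p2 O@[XOXX/OX../.O..]: (1,2)[XOXX/OXO./.O..]-1* (1,3)[XOXX/OX.O/.O..]-1 (2,0)[XOXX/OX../OO..]-1 (2,2)[XOXX/OX../.OO.]-1 (2,3)[XOXX/OX../.O.O]-1
p3 X@[XOXX/OXO./.O..]: (1,3)[XOXX/OXOX/.O..]-1 (2,0)[XOXX/OXO./XO..]+1* (2,2)[XOXX/OXO./.OX.]+1 (2,3)[XOXX/OXO./.O.X]+1
p4 O@[XOXX/OXO./XO..] terminal -1; root [XOX./OX../.O..] d6

PV length from [XOX./OX../.O..]: 3 plies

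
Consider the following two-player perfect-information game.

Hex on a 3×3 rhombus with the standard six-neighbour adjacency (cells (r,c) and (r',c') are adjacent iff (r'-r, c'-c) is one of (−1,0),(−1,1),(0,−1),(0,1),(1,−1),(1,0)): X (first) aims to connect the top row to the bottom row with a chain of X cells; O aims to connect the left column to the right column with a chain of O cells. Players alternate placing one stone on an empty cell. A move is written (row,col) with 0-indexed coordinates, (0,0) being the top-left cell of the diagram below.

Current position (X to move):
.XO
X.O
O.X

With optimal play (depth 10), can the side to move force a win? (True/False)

X winning at [.XO/X.O/O.X]: False

[.XO/X.O/O.X] X move#1: (0,0):-1/XXO/X.O/O.X*, (1,1):-1/.XO/XXO/O.X, (2,1):-1/.XO/X.O/OXX
[XXO/X.O/O.X] O move#2: (1,1):+1/XXO/XOO/O.X*, (2,1):+1/XXO/X.O/OOX
[XXO/XOO/O.X] end (terminal -1, X#3); searched .XO/X.O/O.X to 10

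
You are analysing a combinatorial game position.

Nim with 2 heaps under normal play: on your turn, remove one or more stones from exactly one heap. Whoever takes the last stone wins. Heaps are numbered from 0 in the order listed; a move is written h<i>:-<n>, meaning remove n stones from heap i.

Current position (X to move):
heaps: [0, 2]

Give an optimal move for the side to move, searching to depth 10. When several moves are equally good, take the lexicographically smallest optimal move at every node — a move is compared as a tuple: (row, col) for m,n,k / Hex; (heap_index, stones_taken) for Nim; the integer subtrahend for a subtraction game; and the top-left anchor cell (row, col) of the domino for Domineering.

X's best at [(0,2)]: h1:-2

p1 X@[(0,2)]: h1:-1[(0,1)]-1 h1:-2[(0,0)]+1*
p2 O@[(0,0)] terminal -1; root [(0,2)] d10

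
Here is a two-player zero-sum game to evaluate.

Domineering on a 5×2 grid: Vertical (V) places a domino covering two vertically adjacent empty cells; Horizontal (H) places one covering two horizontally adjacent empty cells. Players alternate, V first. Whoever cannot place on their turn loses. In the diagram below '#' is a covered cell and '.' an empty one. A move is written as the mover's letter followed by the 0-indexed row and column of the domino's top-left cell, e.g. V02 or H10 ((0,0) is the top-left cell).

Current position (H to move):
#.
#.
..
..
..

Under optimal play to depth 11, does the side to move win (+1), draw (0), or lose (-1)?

value(#./#./../../.., H) = +1

[#./#./../../..] H move#1: H20:-1/#./#./##/../.., H30:+1/#./#./../##/..*, H40:-1/#./#./../../##
[#./#./../##/..] V move#2: V01:-1/##/##/../##/..*, V11:-1/#./##/.#/##/..
[##/##/../##/..] H move#3: H20:+1/##/##/##/##/..*, H40:+1/##/##/../##/##
[##/##/##/##/..] end (terminal -1, V#4); searched #./#./../../.. to 11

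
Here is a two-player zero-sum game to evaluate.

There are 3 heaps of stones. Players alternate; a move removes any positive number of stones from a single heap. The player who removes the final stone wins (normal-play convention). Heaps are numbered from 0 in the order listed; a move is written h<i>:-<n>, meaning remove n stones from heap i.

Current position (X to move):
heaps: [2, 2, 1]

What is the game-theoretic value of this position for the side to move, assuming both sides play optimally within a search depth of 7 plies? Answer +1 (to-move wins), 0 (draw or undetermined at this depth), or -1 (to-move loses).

p1 X@[(2,2,1)]: h0:-1[(1,2,1)]-1 h0:-2[(0,2,1)]-1 h1:-1[(2,1,1)]-1 h1:-2[(2,0,1)]-1 h2:-1[(2,2,0)]+1*
p2 O@[(2,2,0)]: h0:-1[(1,2,0)]-1* h0:-2[(0,2,0)]-1 h1:-1[(2,1,0)]-1 h1:-2[(2,0,0)]-1
p3 X@[(1,2,0)]: h0:-1[(0,2,0)]-1 h1:-1[(1,1,0)]+1* h1:-2[(1,0,0)]-1
p4 O@[(1,1,0)]: h0:-1[(0,1,0)]-1* h1:-1[(1,0,0)]-1
p5 X@[(0,1,0)]: h1:-1[(0,0,0)]+1*
p6 O@[(0,0,0)] terminal -1; root [(2,2,1)] d7

value((2,2,1), X) = +1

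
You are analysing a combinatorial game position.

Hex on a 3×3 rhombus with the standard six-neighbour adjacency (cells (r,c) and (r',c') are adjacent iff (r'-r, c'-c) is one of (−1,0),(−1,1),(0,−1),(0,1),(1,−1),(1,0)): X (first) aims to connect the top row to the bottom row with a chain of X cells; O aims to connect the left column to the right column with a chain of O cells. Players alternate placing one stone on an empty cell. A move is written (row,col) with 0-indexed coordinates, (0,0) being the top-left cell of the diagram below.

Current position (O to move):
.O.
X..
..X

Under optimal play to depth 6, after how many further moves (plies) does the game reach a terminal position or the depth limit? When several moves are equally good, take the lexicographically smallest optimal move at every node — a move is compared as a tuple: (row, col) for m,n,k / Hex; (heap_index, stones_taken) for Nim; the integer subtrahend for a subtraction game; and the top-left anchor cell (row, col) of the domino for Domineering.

p1 O@[.O./X../..X]: (0,0)[OO./X../..X]-1 (0,2)[.OO/X../..X]-1 (1,1)[.O./XO./..X]+1* (1,2)[.O./X.O/..X]-1 (2,0)[.O./X../O.X]-1 (2,1)[.O./X../.OX]-1
p2 X@[.O./XO./..X]: (0,0)[XO./XO./..X]-1* (0,2)[.OX/XO./..X]-1 (1,2)[.O./XOX/..X]-1 (2,0)[.O./XO./X.X]-1 (2,1)[.O./XO./.XX]-1
p3 O@[XO./XO./..X]: (0,2)[XOO/XO./..X]-1 (1,2)[XO./XOO/..X]-1 (2,0)[XO./XO./O.X]+1* (2,1)[XO./XO./.OX]-1
p4 X@[XO./XO./O.X]: (0,2)[XOX/XO./O.X]-1* (1,2)[XO./XOX/O.X]-1 (2,1)[XO./XO./OXX]-1
p5 O@[XOX/XO./O.X]: (1,2)[XOX/XOO/O.X]+1* (2,1)[XOX/XO./OOX]-1
p6 X@[XOX/XOO/O.X] terminal -1; root [.O./X../..X] d6

PV length from [.O./X../..X]: 5 plies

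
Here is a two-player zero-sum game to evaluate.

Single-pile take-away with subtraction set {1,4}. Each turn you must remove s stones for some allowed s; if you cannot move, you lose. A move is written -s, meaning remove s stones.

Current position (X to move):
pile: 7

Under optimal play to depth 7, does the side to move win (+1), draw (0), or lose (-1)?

value(7, X) = -1

[7] X move#1: -1:-1/6*, -4:-1/3
[6] O move#2: -1:+1/5*, -4:+1/2
[5] X move#3: -1:-1/4*, -4:-1/1
[4] O move#4: -1:-1/3, -4:+1/0*
[0] end (terminal -1, X#5); searched 7 to 7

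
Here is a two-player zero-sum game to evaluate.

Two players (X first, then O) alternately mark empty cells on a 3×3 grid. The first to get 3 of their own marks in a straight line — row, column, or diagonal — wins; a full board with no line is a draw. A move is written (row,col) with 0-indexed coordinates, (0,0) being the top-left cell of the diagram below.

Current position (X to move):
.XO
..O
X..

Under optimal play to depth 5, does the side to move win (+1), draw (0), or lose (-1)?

value(.XO/..O/X.., X) = +1

p1 X@[.XO/..O/X..]: (0,0)[XXO/..O/X..]-1 (1,0)[.XO/X.O/X..]-1 (1,1)[.XO/.XO/X..]-1 (2,1)[.XO/..O/XX.]-1 (2,2)[.XO/..O/X.X]+1*
p2 O@[.XO/..O/X.X]: (0,0)[OXO/..O/X.X]-1* (1,0)[.XO/O.O/X.X]-1 (1,1)[.XO/.OO/X.X]-1 (2,1)[.XO/..O/XOX]-1
p3 X@[OXO/..O/X.X]: (1,0)[OXO/X.O/X.X]+0 (1,1)[OXO/.XO/X.X]+0 (2,1)[OXO/..O/XXX]+1*
p4 O@[OXO/..O/XXX] terminal -1; root [.XO/..O/X..] d5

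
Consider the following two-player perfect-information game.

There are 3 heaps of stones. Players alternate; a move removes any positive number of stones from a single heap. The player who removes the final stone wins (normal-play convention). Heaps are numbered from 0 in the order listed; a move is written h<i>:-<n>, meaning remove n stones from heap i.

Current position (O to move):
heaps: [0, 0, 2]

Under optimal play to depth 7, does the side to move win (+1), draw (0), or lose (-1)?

value((0,0,2), O) = +1

[(0,0,2)] O move#1: h2:-1:-1/(0,0,1), h2:-2:+1/(0,0,0)*
[(0,0,0)] end (terminal -1, X#2); searched (0,0,2) to 7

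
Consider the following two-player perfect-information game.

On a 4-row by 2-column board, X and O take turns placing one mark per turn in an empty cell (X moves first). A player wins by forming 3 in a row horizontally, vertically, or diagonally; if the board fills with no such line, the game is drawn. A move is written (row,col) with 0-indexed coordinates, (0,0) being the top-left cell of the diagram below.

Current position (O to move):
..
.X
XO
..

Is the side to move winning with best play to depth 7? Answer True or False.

ply 1, O at ../.X/XO/.. | (0,0)=+0→O./.X/XO/..*; (0,1)=-1→.O/.X/XO/..; (1,0)=+0→../OX/XO/..; (3,0)=+0→../.X/XO/O.; (3,1)=-1→../.X/XO/.O
ply 2, X at O./.X/XO/.. | (0,1)=+0→OX/.X/XO/..*; (1,0)=+0→O./XX/XO/..; (3,0)=+0→O./.X/XO/X.; (3,1)=+0→O./.X/XO/.X
ply 3, O at OX/.X/XO/.. | (1,0)=+0→OX/OX/XO/..*; (3,0)=+0→OX/.X/XO/O.; (3,1)=+0→OX/.X/XO/.O
ply 4, X at OX/OX/XO/.. | (3,0)=+0→OX/OX/XO/X.*; (3,1)=+0→OX/OX/XO/.X
ply 5, O at OX/OX/XO/X. | (3,1)=+0→OX/OX/XO/XO*
ply 6: OX/OX/XO/XO is terminal +0 (X); from ../.X/XO/.. depth 7

O winning at [../.X/XO/..]: False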